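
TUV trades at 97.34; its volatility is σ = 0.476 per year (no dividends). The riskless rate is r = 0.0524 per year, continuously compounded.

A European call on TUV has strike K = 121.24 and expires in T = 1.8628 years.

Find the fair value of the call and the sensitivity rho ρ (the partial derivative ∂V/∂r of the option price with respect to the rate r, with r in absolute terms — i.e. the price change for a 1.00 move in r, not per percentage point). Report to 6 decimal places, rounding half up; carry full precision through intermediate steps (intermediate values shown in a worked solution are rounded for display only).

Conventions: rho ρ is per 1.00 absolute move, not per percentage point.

σ√T = 0.476·√1.8628 = 0.649666
d₁ = (ln(S/K) + (r+σ²/2)T) / (σ√T) = (ln(97.34/121.24) + (0.0524+0.476²/2)·1.8628) / 0.649666 = (-0.219562 + 0.308644) / 0.649666 = 0.137119
d₂ = d₁ − σ√T = 0.137119 − 0.649666 = -0.512547
e^{−rT} = 0.907002
N(d₁) = 0.554532,  N(d₂) = 0.304134
Call price V = S·N(d₁) − K·e^{−rT}·N(d₂) = 53.978110 − 33.444087 = 20.534024
ρ = K·T·e^{−rT}·N(d₂) = 62.299645

price = 20.534024
ρ = 62.299645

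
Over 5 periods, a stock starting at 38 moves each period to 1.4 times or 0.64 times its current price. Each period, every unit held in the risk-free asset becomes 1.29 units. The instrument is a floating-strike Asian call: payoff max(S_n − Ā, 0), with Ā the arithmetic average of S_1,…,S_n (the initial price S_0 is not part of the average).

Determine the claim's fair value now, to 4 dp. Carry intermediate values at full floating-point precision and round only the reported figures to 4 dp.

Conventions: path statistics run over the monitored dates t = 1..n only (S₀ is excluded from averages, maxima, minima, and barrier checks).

Set p* = 0.8553 (from d < R < u); the path-dependent value is the discounted p*-expectation over all price paths.
Enumerate all 2^5 = 32 price paths (U = up ×1.4, D = down ×0.64); each path with k up-moves has probability p*^k·(1−p*)^(5−k).
DDDDD: Ā=12.0604, payoff=0.0000, prob=0.000064
UDDDD: Ā=26.3821, payoff=0.0000, prob=0.000375
DUDDD: Ā=20.6061, payoff=0.0000, prob=0.000375
UUDDD: Ā=45.0757, payoff=0.0000, prob=0.002218
DDUDD: Ā=16.9094, payoff=0.0000, prob=0.000375
UDUDD: Ā=36.9893, payoff=0.0000, prob=0.002218
DUUDD: Ā=31.2133, payoff=0.0000, prob=0.002218
UUUDD: Ā=68.2792, payoff=0.0000, prob=0.013106
DDDUD: Ā=14.5436, payoff=0.0000, prob=0.000375
UDDUD: Ā=31.8140, payoff=0.0000, prob=0.002218
DUDUD: Ā=26.0380, payoff=0.0000, prob=0.002218
UUDUD: Ā=56.9582, payoff=0.0000, prob=0.013106
DDUUD: Ā=22.3414, payoff=0.0000, prob=0.002218
UDUUD: Ā=48.8718, payoff=0.0000, prob=0.013106
DUUUD: Ā=43.0958, payoff=0.0000, prob=0.013106
UUUUD: Ā=94.2721, payoff=0.0000, prob=0.077442
DDDDU: Ā=13.0294, payoff=0.0000, prob=0.000375
UDDDU: Ā=28.5019, payoff=0.0000, prob=0.002218
DUDDU: Ā=22.7259, payoff=0.0000, prob=0.002218
UUDDU: Ā=49.7128, payoff=0.0000, prob=0.013106
DDUDU: Ā=19.0292, payoff=0.4953, prob=0.002218
UDUDU: Ā=41.6264, payoff=1.0834, prob=0.013106
DUUDU: Ā=35.8504, payoff=6.8594, prob=0.013106
UUUDU: Ā=78.4228, payoff=15.0050, prob=0.077442
DDDUU: Ā=16.6634, payoff=2.8611, prob=0.002218
UDDUU: Ā=36.4511, payoff=6.2587, prob=0.013106
DUDUU: Ā=30.6751, payoff=12.0347, prob=0.013106
UUDUU: Ā=67.1018, payoff=26.3259, prob=0.077442
DDUUU: Ā=26.9785, payoff=15.7313, prob=0.013106
UDUUU: Ā=59.0154, payoff=34.4123, prob=0.077442
DUUUU: Ā=53.2394, payoff=40.1883, prob=0.077442
UUUUU: Ā=116.4612, payoff=87.9119, prob=0.457613
Price = Σ prob·payoff / R^5 = 49.765143 / 3.572305 = 13.9308

price = 13.9308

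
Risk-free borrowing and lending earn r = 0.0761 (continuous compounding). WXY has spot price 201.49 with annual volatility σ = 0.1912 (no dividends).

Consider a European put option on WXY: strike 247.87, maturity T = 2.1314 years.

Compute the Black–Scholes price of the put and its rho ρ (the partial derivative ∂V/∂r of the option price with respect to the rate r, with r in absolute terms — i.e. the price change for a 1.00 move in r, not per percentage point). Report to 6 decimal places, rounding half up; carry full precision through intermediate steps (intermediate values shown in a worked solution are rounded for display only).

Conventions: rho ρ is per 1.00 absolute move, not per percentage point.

σ√T = 0.1912·√2.1314 = 0.279139
d₁ = (ln(S/K) + (r+σ²/2)T) / (σ√T) = (ln(201.49/247.87) + (0.0761+0.1912²/2)·2.1314) / 0.279139 = (-0.207165 + 0.201159) / 0.279139 = -0.021516
d₂ = d₁ − σ√T = -0.021516 − 0.279139 = -0.300655
e^{−rT} = 0.850272
N(−d₁) = 0.508583,  N(−d₂) = 0.618161
Put price V = K·e^{−rT}·N(−d₂) − S·N(−d₁) = 130.281645 − 102.474358 = 27.807287
ρ = −K·T·e^{−rT}·N(−d₂) = -277.682298

price = 27.807287
ρ = -277.682298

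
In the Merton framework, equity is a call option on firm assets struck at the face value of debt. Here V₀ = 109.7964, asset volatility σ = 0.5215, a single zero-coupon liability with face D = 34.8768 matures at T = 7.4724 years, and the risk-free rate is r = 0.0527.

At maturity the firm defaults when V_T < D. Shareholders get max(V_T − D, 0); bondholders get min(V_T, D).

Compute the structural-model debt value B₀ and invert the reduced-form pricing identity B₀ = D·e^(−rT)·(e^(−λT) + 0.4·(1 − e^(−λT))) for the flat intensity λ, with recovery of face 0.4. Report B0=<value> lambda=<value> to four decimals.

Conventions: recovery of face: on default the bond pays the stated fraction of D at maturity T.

B0=19.1405 lambda=0.0498

Apply the equity-as-call identities (strike 34.8768, horizon 7.4724 years):
d₁ = [ln(V₀/D) + (r + σ²/2)T] / (σ√T)
   = [ln(109.7964/34.8768) + (0.0527 + 0.5·0.5215²)·7.4724] / (0.5215·√7.4724)
   = [1.146806 + 1.409901] / 1.425556 = 1.793480
d₂ = d₁ − σ√T = 1.793480 − 1.425556 = 0.367924
N(d₁) = 0.963552,  N(d₂) = 0.643535,  e^(−rT) = 0.674492
E₀ = V₀·N(d₁) − D·e^(−rT)·N(d₂)
   = 109.7964·0.963552 − 34.8768·0.674492·0.643535 = 90.655935
B₀ = V₀ − E₀ = 109.7964 − 90.655935 = 19.140465
e^(−λT) = (B₀·e^(rT)/D − 0.4)/(1 − 0.4) = (19.1405·1.482597/34.8768 − 0.4)/0.6 = 0.68942361
λ = −ln(0.68942361)/7.4724 = 0.049770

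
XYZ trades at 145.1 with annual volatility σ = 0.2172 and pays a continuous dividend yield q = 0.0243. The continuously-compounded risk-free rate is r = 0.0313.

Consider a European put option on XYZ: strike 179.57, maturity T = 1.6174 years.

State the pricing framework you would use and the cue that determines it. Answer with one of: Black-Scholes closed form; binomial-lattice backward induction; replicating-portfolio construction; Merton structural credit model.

framework: Black-Scholes closed form

Key observation: everything needed for the exact continuous-time valuation of the European put on XYZ (strike 179.57) is given, and no feature rules the closed form out.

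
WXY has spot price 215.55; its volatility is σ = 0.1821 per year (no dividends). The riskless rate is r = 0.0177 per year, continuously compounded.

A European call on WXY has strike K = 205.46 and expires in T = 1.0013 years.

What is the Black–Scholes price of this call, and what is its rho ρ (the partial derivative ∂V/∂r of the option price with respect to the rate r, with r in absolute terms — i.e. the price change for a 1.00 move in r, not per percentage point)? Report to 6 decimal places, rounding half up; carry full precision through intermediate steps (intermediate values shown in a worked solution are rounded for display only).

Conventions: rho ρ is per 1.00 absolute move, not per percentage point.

σ√T = 0.1821·√1.0013 = 0.182218
d₁ = (ln(S/K) + (r+σ²/2)T) / (σ√T) = (ln(215.55/205.46) + (0.0177+0.1821²/2)·1.0013) / 0.182218 = (0.047942 + 0.034325) / 0.182218 = 0.451471
d₂ = d₁ − σ√T = 0.451471 − 0.182218 = 0.269253
e^{−rT} = 0.982433
N(d₁) = 0.674175,  N(d₂) = 0.606132
Call price V = S·N(d₁) − K·e^{−rT}·N(d₂) = 145.318413 − 122.348255 = 22.970159
ρ = K·T·e^{−rT}·N(d₂) = 122.507308

price = 22.970159
ρ = 122.507308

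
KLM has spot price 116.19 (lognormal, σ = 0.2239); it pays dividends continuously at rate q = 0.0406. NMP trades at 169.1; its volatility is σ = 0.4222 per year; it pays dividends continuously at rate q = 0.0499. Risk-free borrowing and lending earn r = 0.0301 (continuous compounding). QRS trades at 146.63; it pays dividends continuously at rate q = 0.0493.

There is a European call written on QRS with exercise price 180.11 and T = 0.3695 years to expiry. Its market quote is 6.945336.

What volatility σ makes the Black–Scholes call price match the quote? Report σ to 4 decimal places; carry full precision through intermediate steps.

At σ = 0.5012 the Black–Scholes value reproduces the quote:
σ√T = 0.5012·√0.3695 = 0.304662
d₁ = (ln(S/K) + (r−q+σ²/2)T) / (σ√T) = (ln(146.63/180.11) + (0.0301−0.0493+0.5012²/2)·0.3695) / 0.304662 = (-0.205655 + 0.039315) / 0.304662 = -0.545983
d₂ = d₁ − σ√T = -0.545983 − 0.304662 = -0.850645
e^{−rT} = 0.988940
e^{−qT} = 0.981949
N(d₁) = 0.292539,  N(d₂) = 0.197483
V = S·e^{−qT}·N(d₁) − K·e^{−rT}·N(d₂) = 42.120645 − 35.175309 = 6.945336 (the observed quote) — the price is monotone increasing in volatility, hence this σ is the only solution

sigma = 0.5012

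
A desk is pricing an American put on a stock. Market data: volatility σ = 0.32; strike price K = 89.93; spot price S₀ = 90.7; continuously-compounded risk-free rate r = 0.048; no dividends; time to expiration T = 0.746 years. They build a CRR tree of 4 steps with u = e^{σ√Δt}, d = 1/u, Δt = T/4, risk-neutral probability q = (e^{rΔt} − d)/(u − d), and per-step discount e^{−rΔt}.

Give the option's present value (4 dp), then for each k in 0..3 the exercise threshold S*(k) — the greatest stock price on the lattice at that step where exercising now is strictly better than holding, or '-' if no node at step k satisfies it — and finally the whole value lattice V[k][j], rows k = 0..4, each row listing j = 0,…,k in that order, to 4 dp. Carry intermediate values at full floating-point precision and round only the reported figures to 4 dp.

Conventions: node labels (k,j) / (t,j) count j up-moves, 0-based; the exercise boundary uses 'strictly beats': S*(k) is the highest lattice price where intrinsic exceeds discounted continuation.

Δt=0.18650  u=1.14820  d=0.87093  q=0.49794  discount=0.99109
step 4 (expiry): payoffs max(K−S,0) = 37.7457 21.1324 0.0000 0.0000 0.0000
step 3: (k=3,j=0): S=59.9179, K−S=30.0121, hold=29.2106 ⇒ V=30.0121 exercise | (k=3,j=1): S=78.9933, K−S=10.9367, hold=10.5152 ⇒ V=10.9367 exercise | (k=3,j=2): S=104.1416, K−S=0.0000, hold=0.0000 ⇒ V=0.0000 continue | (k=3,j=3): S=137.2961, K−S=0.0000, hold=0.0000 ⇒ V=0.0000 continue  boundary S*=78.9933
step 2: (k=2,j=0): S=68.7976, K−S=21.1324, hold=20.3309 ⇒ V=21.1324 exercise | (k=2,j=1): S=90.7000, K−S=0.0000, hold=5.4420 ⇒ V=5.4420 continue | (k=2,j=2): S=119.5752, K−S=0.0000, hold=0.0000 ⇒ V=0.0000 continue  boundary S*=68.7976
step 1: (k=1,j=0): S=78.9933, K−S=10.9367, hold=13.2008 ⇒ V=13.2008 continue | (k=1,j=1): S=104.1416, K−S=0.0000, hold=2.7079 ⇒ V=2.7079 continue  boundary S*=-
step 0: (k=0,j=0): S=90.7000, K−S=0.0000, hold=7.9049 ⇒ V=7.9049 continue  boundary S*=-

price = 7.9049
boundary = - - 68.7976 78.9933
tree:
7.9049
13.2008 2.7079
21.1324 5.4420 0.0000
30.0121 10.9367 0.0000 0.0000
37.7457 21.1324 0.0000 0.0000 0.0000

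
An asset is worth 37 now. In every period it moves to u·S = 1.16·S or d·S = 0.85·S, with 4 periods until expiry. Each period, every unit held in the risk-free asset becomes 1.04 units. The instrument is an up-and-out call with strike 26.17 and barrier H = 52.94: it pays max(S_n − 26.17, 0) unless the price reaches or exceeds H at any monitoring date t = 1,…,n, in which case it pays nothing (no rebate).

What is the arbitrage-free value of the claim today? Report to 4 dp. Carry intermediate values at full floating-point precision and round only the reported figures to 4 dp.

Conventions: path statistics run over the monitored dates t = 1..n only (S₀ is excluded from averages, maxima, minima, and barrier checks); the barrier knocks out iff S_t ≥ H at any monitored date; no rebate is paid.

price = 8.0909

Risk-neutral up-probability p* = (R−d)/(u−d) = (1.04−0.85)/(1.16−0.85) = 0.6129; the claim prices as the p*-weighted sum of path payoffs discounted by R^4.
Enumerate all 2^4 = 16 price paths (U = up ×1.16, D = down ×0.85); each path with k up-moves has probability p*^k·(1−p*)^(4−k).
DDDD: M=31.4500, payoff=0.0000, prob=0.022453
UDDD: M=42.9200, payoff=0.1882, prob=0.035551
DUDD: M=36.4820, payoff=0.1882, prob=0.035551
UUDD: M=49.7872, payoff=9.8013, prob=0.056289
DDUD: M=31.4500, payoff=0.1882, prob=0.035551
UDUD: M=42.9200, payoff=9.8013, prob=0.056289
DUUD: M=42.3191, payoff=9.8013, prob=0.056289
UUUD: M=57.7532, payoff=0.0000, prob=0.089124
DDDU: M=31.4500, payoff=0.1882, prob=0.035551
UDDU: M=42.9200, payoff=9.8013, prob=0.056289
DUDU: M=36.4820, payoff=9.8013, prob=0.056289
UUDU: M=49.7872, payoff=22.9202, prob=0.089124
DDUU: M=35.9713, payoff=9.8013, prob=0.056289
UDUU: M=49.0902, payoff=22.9202, prob=0.089124
DUUU: M=49.0902, payoff=22.9202, prob=0.089124
UUUU: M=66.9937, payoff=0.0000, prob=0.141113
Price = Σ prob·payoff / R^4 = 9.465203 / 1.169859 = 8.0909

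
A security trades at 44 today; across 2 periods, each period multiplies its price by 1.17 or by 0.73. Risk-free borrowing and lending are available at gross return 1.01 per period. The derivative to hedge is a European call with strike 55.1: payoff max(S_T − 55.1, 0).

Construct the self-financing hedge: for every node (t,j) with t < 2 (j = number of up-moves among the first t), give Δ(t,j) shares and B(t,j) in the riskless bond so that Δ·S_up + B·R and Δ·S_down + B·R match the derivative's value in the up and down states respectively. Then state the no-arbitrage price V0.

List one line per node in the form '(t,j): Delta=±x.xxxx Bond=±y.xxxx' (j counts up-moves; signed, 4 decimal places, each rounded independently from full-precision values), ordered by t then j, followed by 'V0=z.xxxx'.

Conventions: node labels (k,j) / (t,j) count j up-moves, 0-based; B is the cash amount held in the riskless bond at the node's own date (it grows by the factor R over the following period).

(0,0): Delta=0.1670 Bond=-5.3111
(1,0): Delta=0.0000 Bond=0.0000
(1,1): Delta=0.2265 Bond=-8.4295
V0=2.0371

Risk-neutral probability p* = (R−d)/(u−d) = (1.01−0.73)/(1.17−0.73) = 0.6364.
Terminal payoffs: V(2,0)=0.0000, V(2,1)=0.0000, V(2,2)=5.1316
(1,0): S=32.1200. Δ = (V_up−V_dn)/(S_up−S_dn) = (0.0000−0.0000)/(37.5804−23.4476) = 0.0000. V = [p*·0.0000 + (1−p*)·0.0000]/1.01 = 0.0000. B = V − Δ·S = 0.0000.
(1,1): S=51.4800. Δ = (V_up−V_dn)/(S_up−S_dn) = (5.1316−0.0000)/(60.2316−37.5804) = 0.2265. V = [p*·5.1316 + (1−p*)·0.0000]/1.01 = 3.2332. B = V − Δ·S = -8.4295.
(0,0): S=44.0000. Δ = (V_up−V_dn)/(S_up−S_dn) = (3.2332−0.0000)/(51.4800−32.1200) = 0.1670. V = [p*·3.2332 + (1−p*)·0.0000]/1.01 = 2.0371. B = V − Δ·S = -5.3111.
As a check, the time-0 holding Δ(0,0)·S0 + B(0,0) comes to 2.0371 — exactly V0.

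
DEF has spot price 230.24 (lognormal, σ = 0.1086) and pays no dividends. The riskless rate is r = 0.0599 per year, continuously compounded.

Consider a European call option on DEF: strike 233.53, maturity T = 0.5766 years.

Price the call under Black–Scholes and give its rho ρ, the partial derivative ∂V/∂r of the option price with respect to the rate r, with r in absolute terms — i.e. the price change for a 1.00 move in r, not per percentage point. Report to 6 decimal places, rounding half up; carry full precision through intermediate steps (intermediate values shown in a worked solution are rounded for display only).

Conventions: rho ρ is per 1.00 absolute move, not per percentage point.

σ√T = 0.1086·√0.5766 = 0.082465
d₁ = (ln(S/K) + (r+σ²/2)T) / (σ√T) = (ln(230.24/233.53) + (0.0599+0.1086²/2)·0.5766) / 0.082465 = (-0.014188 + 0.037939) / 0.082465 = 0.288005
d₂ = d₁ − σ√T = 0.288005 − 0.082465 = 0.205541
e^{−rT} = 0.966051
N(d₁) = 0.613329,  N(d₂) = 0.581425
Call price V = S·N(d₁) − K·e^{−rT}·N(d₂) = 141.212805 − 131.170675 = 10.042130
ρ = K·T·e^{−rT}·N(d₂) = 75.633011

price = 10.042130
ρ = 75.633011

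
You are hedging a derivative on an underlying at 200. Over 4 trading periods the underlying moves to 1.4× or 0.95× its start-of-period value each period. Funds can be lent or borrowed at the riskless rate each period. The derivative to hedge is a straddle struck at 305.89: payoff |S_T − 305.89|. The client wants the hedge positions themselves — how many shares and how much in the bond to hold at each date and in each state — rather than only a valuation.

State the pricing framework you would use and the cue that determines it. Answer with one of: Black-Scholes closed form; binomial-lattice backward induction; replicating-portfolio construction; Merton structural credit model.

Key observation: the mandate to exhibit the hedge at every date and state singles out the replicating-portfolio construction on the 4-period tree with factors 1.4 and 0.95 from 200.

framework: replicating-portfolio construction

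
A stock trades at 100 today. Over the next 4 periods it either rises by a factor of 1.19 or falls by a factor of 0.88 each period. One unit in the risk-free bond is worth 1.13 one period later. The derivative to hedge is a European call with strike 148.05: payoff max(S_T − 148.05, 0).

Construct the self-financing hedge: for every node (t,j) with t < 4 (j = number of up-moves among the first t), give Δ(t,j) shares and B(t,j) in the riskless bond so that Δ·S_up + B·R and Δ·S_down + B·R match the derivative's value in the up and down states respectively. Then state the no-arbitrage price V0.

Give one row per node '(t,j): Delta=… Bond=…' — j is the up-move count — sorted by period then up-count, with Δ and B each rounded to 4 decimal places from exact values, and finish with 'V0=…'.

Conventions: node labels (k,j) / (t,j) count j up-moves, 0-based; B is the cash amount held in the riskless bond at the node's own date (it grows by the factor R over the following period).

Risk-neutral probability p* = (R−d)/(u−d) = (1.13−0.88)/(1.19−0.88) = 0.8065.
Payoffs at expiry: V(4,0)=0.0000, V(4,1)=0.0000, V(4,2)=0.0000, V(4,3)=0.2440, V(4,4)=52.4839
(3,0): S=68.1472. Δ = (V_up−V_dn)/(S_up−S_dn) = (0.0000−0.0000)/(81.0952−59.9695) = 0.0000. V = [p*·0.0000 + (1−p*)·0.0000]/1.13 = 0.0000. B = V − Δ·S = 0.0000.
(3,1): S=92.1536. Δ = (V_up−V_dn)/(S_up−S_dn) = (0.0000−0.0000)/(109.6628−81.0952) = 0.0000. V = [p*·0.0000 + (1−p*)·0.0000]/1.13 = 0.0000. B = V − Δ·S = 0.0000.
(3,2): S=124.6168. Δ = (V_up−V_dn)/(S_up−S_dn) = (0.2440−0.0000)/(148.2940−109.6628) = 0.0063. V = [p*·0.2440 + (1−p*)·0.0000]/1.13 = 0.1741. B = V − Δ·S = -0.6129.
(3,3): S=168.5159. Δ = (V_up−V_dn)/(S_up−S_dn) = (52.4839−0.2440)/(200.5339−148.2940) = 1.0000. V = [p*·52.4839 + (1−p*)·0.2440]/1.13 = 37.4982. B = V − Δ·S = -131.0177.
(2,0): S=77.4400. Δ = (V_up−V_dn)/(S_up−S_dn) = (0.0000−0.0000)/(92.1536−68.1472) = 0.0000. V = [p*·0.0000 + (1−p*)·0.0000]/1.13 = 0.0000. B = V − Δ·S = 0.0000.
(2,1): S=104.7200. Δ = (V_up−V_dn)/(S_up−S_dn) = (0.1741−0.0000)/(124.6168−92.1536) = 0.0054. V = [p*·0.1741 + (1−p*)·0.0000]/1.13 = 0.1243. B = V − Δ·S = -0.4374.
(2,2): S=141.6100. Δ = (V_up−V_dn)/(S_up−S_dn) = (37.4982−0.1741)/(168.5159−124.6168) = 0.8502. V = [p*·37.4982 + (1−p*)·0.1741]/1.13 = 26.7913. B = V − Δ·S = -93.6089.
(1,0): S=88.0000. Δ = (V_up−V_dn)/(S_up−S_dn) = (0.1243−0.0000)/(104.7200−77.4400) = 0.0046. V = [p*·0.1243 + (1−p*)·0.0000]/1.13 = 0.0887. B = V − Δ·S = -0.3122.
(1,1): S=119.0000. Δ = (V_up−V_dn)/(S_up−S_dn) = (26.7913−0.1243)/(141.6100−104.7200) = 0.7229. V = [p*·26.7913 + (1−p*)·0.1243]/1.13 = 19.1416. B = V − Δ·S = -66.8812.
(0,0): S=100.0000. Δ = (V_up−V_dn)/(S_up−S_dn) = (19.1416−0.0887)/(119.0000−88.0000) = 0.6146. V = [p*·19.1416 + (1−p*)·0.0887]/1.13 = 13.6760. B = V − Δ·S = -47.7848.
Check: Δ(0,0)·S0 + B(0,0) = 13.6760 = V0.

(0,0): Delta=0.6146 Bond=-47.7848
(1,0): Delta=0.0046 Bond=-0.3122
(1,1): Delta=0.7229 Bond=-66.8812
(2,0): Delta=0.0000 Bond=0.0000
(2,1): Delta=0.0054 Bond=-0.4374
(2,2): Delta=0.8502 Bond=-93.6089
(3,0): Delta=0.0000 Bond=0.0000
(3,1): Delta=0.0000 Bond=0.0000
(3,2): Delta=0.0063 Bond=-0.6129
(3,3): Delta=1.0000 Bond=-131.0177
V0=13.6760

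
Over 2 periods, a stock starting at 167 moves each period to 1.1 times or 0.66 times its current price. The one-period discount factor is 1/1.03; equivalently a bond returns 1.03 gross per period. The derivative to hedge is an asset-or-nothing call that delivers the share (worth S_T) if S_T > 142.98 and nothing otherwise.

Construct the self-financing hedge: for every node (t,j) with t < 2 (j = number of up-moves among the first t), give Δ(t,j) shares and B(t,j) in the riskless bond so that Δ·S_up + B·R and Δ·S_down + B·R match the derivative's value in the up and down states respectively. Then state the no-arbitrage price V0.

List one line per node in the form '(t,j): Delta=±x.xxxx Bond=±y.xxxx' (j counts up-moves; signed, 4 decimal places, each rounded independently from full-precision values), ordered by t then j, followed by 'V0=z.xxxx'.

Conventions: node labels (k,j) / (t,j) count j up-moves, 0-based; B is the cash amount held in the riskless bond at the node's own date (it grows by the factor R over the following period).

The replicating-portfolio and risk-neutral prices coincide; use p* = (1.03−0.66)/(1.1−0.66) = 0.8409 for the latter.
Expiry values: V(2,0)=0.0000, V(2,1)=0.0000, V(2,2)=202.0700
  t=1,j=0: stock 110.2200 → up 121.2420 (V=0.0000), down 72.7452 (V=0.0000). Price 0.0000; hedge Δ=0.0000, bond B=0.0000.
  t=1,j=1: stock 183.7000 → up 202.0700 (V=202.0700), down 121.2420 (V=0.0000). Price 164.9733; hedge Δ=2.5000, bond B=-294.2767.
  t=0,j=0: stock 167.0000 → up 183.7000 (V=164.9733), down 110.2200 (V=0.0000). Price 134.6869; hedge Δ=2.2451, bond B=-240.2524.
As a check, the time-0 holding Δ(0,0)·S0 + B(0,0) comes to 134.6869 — exactly V0.

(0,0): Delta=2.2451 Bond=-240.2524
(1,0): Delta=0.0000 Bond=0.0000
(1,1): Delta=2.5000 Bond=-294.2767
V0=134.6869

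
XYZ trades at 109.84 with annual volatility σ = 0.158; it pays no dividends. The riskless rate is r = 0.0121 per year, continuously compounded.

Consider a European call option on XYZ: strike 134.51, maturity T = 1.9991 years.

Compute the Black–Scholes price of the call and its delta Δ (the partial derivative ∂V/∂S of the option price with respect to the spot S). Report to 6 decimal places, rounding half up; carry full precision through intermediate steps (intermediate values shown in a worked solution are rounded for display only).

price = 3.220416
Δ = 0.246042

σ√T = 0.158·√1.9991 = 0.223395
d₁ = (ln(S/K) + (r+σ²/2)T) / (σ√T) = (ln(109.84/134.51) + (0.0121+0.158²/2)·1.9991) / 0.223395 = (-0.202614 + 0.049142) / 0.223395 = -0.686997
d₂ = d₁ − σ√T = -0.686997 − 0.223395 = -0.910392
e^{−rT} = 0.976101
N(d₁) = 0.246042,  N(d₂) = 0.181308
Call price V = S·N(d₁) − K·e^{−rT}·N(d₂) = 27.025303 − 23.804887 = 3.220416
Δ = N(d₁) = 0.246042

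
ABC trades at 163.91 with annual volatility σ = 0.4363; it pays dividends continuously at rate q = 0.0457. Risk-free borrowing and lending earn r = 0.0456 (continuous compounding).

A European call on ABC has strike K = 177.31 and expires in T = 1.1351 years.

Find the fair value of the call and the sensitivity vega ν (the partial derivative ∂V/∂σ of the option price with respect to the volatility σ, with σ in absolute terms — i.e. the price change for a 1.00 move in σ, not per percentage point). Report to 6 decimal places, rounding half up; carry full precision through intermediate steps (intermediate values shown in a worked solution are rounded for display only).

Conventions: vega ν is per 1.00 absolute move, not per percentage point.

σ√T = 0.4363·√1.1351 = 0.464839
d₁ = (ln(S/K) + (r−q+σ²/2)T) / (σ√T) = (ln(163.91/177.31) + (0.0456−0.0457+0.4363²/2)·1.1351) / 0.464839 = (-0.078582 + 0.107924) / 0.464839 = 0.063123
d₂ = d₁ − σ√T = 0.063123 − 0.464839 = -0.401716
e^{−rT} = 0.949556
e^{−qT} = 0.949448
N(d₁) = 0.525166,  N(d₂) = 0.343947
Call price V = S·e^{−qT}·N(d₁) − K·e^{−rT}·N(d₂) = 81.728420 − 57.908836 = 23.819584
φ(d₁) = (1/√(2π))·e^{−d₁²/2} = 0.398148
ν = S·e^{−qT}·φ(d₁)·√T = 66.014409

price = 23.819584
ν = 66.014409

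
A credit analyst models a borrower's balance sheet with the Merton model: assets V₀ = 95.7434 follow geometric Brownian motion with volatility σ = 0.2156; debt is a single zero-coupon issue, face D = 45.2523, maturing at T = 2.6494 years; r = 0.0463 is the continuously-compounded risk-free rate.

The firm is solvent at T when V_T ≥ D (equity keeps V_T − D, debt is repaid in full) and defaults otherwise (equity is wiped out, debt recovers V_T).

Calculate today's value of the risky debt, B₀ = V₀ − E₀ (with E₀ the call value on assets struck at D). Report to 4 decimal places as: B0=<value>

B0=39.9833

Equity is a call on the firm's assets struck at D = 45.2523:
d₁ = [ln(V₀/D) + (r + σ²/2)T] / (σ√T)
   = [ln(95.7434/45.2523) + (0.0463 + 0.5·0.2156²)·2.6494] / (0.2156·√2.6494)
   = [0.749418 + 0.184244] / 0.350932 = 2.660524
d₂ = d₁ − σ√T = 2.660524 − 0.350932 = 2.309592
N(d₁) = 0.996099,  N(d₂) = 0.989545,  e^(−rT) = 0.884558
E₀ = V₀·N(d₁) − D·e^(−rT)·N(d₂)
   = 95.7434·0.996099 − 45.2523·0.884558·0.989545 = 55.760136
B₀ = V₀ − E₀ = 95.7434 − 55.760136 = 39.983264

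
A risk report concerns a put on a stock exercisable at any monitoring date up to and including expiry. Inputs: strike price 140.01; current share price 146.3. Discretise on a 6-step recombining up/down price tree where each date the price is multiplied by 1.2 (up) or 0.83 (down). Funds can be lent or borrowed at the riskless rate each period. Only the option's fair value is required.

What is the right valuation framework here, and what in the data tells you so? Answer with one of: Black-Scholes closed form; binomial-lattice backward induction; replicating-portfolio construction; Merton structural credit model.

framework: binomial-lattice backward induction

Key observation: the put (strike 140.01 on spot 146.3) is American-style on a 6-step discrete price model, so the early-exercise decision at every node requires stepwise backward valuation — a closed form cannot price the exercise right.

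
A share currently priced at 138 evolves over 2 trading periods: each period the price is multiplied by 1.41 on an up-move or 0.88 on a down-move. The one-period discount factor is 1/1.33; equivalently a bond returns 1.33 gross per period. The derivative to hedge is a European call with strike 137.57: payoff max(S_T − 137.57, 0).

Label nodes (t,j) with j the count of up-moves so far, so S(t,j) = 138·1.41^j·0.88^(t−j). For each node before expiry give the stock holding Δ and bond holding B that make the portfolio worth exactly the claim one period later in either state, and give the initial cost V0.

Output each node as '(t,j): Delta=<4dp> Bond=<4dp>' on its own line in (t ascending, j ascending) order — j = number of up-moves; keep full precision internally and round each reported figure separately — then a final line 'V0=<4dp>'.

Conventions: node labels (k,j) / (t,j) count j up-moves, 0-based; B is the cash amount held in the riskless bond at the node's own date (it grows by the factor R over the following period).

(0,0): Delta=0.9524 Bond=-70.8015
(1,0): Delta=0.5230 Bond=-42.0218
(1,1): Delta=1.0000 Bond=-103.4361
V0=60.6240

No-arbitrage ⇒ martingale measure with p* = (R−d)/(u−d) = 0.8491.
Payoffs at expiry: V(2,0)=0.0000, V(2,1)=33.6604, V(2,2)=136.7878
  t=1,j=0: stock 121.4400 → up 171.2304 (V=33.6604), down 106.8672 (V=0.0000). Price 21.4884; hedge Δ=0.5230, bond B=-42.0218.
  t=1,j=1: stock 194.5800 → up 274.3578 (V=136.7878), down 171.2304 (V=33.6604). Price 91.1439; hedge Δ=1.0000, bond B=-103.4361.
  t=0,j=0: stock 138.0000 → up 194.5800 (V=91.1439), down 121.4400 (V=21.4884). Price 60.6240; hedge Δ=0.9524, bond B=-70.8015.
Verification: the root portfolio costs Δ(0,0)·S0 + B(0,0) = 60.6240, matching V0.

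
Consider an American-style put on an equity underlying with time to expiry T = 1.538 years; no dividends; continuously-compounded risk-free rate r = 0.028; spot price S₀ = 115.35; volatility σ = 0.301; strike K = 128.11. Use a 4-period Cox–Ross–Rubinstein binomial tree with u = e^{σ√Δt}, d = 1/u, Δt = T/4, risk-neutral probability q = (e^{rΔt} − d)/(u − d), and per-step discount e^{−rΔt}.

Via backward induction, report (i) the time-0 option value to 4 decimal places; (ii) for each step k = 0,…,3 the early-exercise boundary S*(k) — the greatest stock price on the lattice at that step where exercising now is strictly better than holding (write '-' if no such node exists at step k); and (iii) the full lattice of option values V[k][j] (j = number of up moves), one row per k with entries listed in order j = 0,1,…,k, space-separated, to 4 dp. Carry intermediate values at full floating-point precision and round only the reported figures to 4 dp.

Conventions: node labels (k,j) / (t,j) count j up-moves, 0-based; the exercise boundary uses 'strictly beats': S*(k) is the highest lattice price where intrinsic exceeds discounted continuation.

params: Δt=0.38450 u=1.20520 d=0.82974 q=0.48230 e^(-rΔt)=0.98929
t_4 payoffs: 73.4357 48.6954 12.7600 0.0000 0.0000
t_3: node(3,0) S=65.8934 payoff=62.2166 vs cont=60.8448 → 62.2166 [stop]  node(3,1) S=95.7104 payoff=32.3996 vs cont=31.0278 → 32.3996 [stop]  node(3,2) S=139.0196 payoff=0.0000 vs cont=6.5351 → 6.5351 [wait]  node(3,3) S=201.9265 payoff=0.0000 vs cont=0.0000 → 0.0000 [wait]  ⇒ S*(3)=95.7104
t_2: node(2,0) S=79.4146 payoff=48.6954 vs cont=47.3235 → 48.6954 [stop]  node(2,1) S=115.3500 payoff=12.7600 vs cont=19.7117 → 19.7117 [wait]  node(2,2) S=167.5463 payoff=0.0000 vs cont=3.3470 → 3.3470 [wait]  ⇒ S*(2)=79.4146
t_1: node(1,0) S=95.7104 payoff=32.3996 vs cont=34.3447 → 34.3447 [wait]  node(1,1) S=139.0196 payoff=0.0000 vs cont=11.6924 → 11.6924 [wait]  ⇒ S*(1)=-
t_0: node(0,0) S=115.3500 payoff=12.7600 vs cont=23.1686 → 23.1686 [wait]  ⇒ S*(0)=-

price = 23.1686
boundary = - - 79.4146 95.7104
tree:
23.1686
34.3447 11.6924
48.6954 19.7117 3.3470
62.2166 32.3996 6.5351 0.0000
73.4357 48.6954 12.7600 0.0000 0.0000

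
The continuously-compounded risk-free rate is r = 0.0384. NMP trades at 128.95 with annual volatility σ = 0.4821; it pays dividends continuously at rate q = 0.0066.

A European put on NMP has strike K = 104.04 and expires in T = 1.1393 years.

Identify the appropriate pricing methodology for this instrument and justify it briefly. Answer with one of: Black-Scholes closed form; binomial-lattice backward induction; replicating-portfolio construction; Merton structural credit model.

Key observation: with NMP following a GBM at constant σ and r, the European put struck at 104.04 prices in closed form — nothing here needs a stepwise model or a balance sheet.

framework: Black-Scholes closed form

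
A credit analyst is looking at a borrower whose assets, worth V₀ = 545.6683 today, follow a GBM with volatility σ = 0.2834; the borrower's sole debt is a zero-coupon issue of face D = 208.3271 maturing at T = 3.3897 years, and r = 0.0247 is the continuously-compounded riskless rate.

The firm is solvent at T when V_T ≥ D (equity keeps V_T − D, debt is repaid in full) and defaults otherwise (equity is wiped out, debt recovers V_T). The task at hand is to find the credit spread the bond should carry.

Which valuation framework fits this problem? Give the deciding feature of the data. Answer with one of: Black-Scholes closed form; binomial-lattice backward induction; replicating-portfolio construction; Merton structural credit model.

Key observation: the question is about default risk generated by asset-value dynamics against a debt face of 208.3271 — the structural framework prices exactly that.

framework: Merton structural credit model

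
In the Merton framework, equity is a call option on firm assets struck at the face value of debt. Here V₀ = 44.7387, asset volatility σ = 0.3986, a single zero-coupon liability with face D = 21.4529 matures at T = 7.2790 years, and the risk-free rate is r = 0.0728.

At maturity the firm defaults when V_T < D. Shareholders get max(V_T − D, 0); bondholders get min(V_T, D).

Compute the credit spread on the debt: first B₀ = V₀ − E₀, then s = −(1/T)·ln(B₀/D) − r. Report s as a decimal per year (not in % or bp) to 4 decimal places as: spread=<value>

spread=0.0157

Work the structural quantities from V₀ = 44.7387 against face 21.4529:
d₁ = [ln(V₀/D) + (r + σ²/2)T] / (σ√T)
   = [ln(44.7387/21.4529) + (0.0728 + 0.5·0.3986²)·7.2790] / (0.3986·√7.2790)
   = [0.734979 + 1.108162] / 1.075408 = 1.713900
d₂ = d₁ − σ√T = 1.713900 − 1.075408 = 0.638492
N(d₁) = 0.956726,  N(d₂) = 0.738423,  e^(−rT) = 0.588657
E₀ = V₀·N(d₁) − D·e^(−rT)·N(d₂)
   = 44.7387·0.956726 − 21.4529·0.588657·0.738423 = 33.477589
B₀ = V₀ − E₀ = 44.7387 − 33.477589 = 11.261111
spread = −(1/T)·ln(B₀/D) − r = −(1/7.2790)·ln(11.261111/21.4529) − 0.0728 = 0.01574300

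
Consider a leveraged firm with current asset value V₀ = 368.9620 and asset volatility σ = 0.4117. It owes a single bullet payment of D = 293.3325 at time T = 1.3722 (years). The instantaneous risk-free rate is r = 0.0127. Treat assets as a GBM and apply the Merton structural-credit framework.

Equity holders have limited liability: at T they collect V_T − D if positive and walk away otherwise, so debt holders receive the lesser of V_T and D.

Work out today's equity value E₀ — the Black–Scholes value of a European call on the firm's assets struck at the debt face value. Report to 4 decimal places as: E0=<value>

E0=110.7875

Equity is a call on the firm's assets struck at D = 293.3325:
d₁ = [ln(V₀/D) + (r + σ²/2)T] / (σ√T)
   = [ln(368.9620/293.3325) + (0.0127 + 0.5·0.4117²)·1.3722] / (0.4117·√1.3722)
   = [0.229387 + 0.133719] / 0.482269 = 0.752911
d₂ = d₁ − σ√T = 0.752911 − 0.482269 = 0.270641
N(d₁) = 0.774248,  N(d₂) = 0.606667,  e^(−rT) = 0.982724
E₀ = V₀·N(d₁) − D·e^(−rT)·N(d₂)
   = 368.9620·0.774248 − 293.3325·0.982724·0.606667 = 110.787486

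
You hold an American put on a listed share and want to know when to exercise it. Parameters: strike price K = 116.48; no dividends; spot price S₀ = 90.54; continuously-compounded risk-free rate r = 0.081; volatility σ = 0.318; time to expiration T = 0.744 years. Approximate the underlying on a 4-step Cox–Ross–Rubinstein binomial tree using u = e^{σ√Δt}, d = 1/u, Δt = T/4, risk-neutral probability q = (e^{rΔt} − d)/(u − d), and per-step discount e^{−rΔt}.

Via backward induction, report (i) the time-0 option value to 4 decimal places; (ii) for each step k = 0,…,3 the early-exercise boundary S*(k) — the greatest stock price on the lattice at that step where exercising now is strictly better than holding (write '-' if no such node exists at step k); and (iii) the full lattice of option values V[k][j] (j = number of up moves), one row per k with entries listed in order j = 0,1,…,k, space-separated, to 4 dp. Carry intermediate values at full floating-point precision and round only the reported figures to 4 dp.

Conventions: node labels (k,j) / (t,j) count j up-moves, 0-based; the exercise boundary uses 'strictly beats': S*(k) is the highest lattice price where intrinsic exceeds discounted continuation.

params: Δt=0.18600 u=1.14700 d=0.87184 q=0.52094 e^(-rΔt)=0.98505
t_4 payoffs: 64.1690 47.6597 25.9400 0.0000 0.0000
t_3: node(3,0) S=60.0005 payoff=56.4795 vs cont=54.7377 → 56.4795 [stop]  node(3,1) S=78.9366 payoff=37.5434 vs cont=35.8016 → 37.5434 [stop]  node(3,2) S=103.8490 payoff=12.6310 vs cont=12.2411 → 12.6310 [stop]  node(3,3) S=136.6237 payoff=0.0000 vs cont=0.0000 → 0.0000 [wait]  ⇒ S*(3)=103.8490
t_2: node(2,0) S=68.8203 payoff=47.6597 vs cont=45.9179 → 47.6597 [stop]  node(2,1) S=90.5400 payoff=25.9400 vs cont=24.1983 → 25.9400 [stop]  node(2,2) S=119.1144 payoff=0.0000 vs cont=5.9606 → 5.9606 [wait]  ⇒ S*(2)=90.5400
t_1: node(1,0) S=78.9366 payoff=37.5434 vs cont=35.8016 → 37.5434 [stop]  node(1,1) S=103.8490 payoff=12.6310 vs cont=15.2997 → 15.2997 [wait]  ⇒ S*(1)=78.9366
t_0: node(0,0) S=90.5400 payoff=25.9400 vs cont=25.5677 → 25.9400 [stop]  ⇒ S*(0)=90.5400

price = 25.9400
boundary = 90.5400 78.9366 90.5400 103.8490
tree:
25.9400
37.5434 15.2997
47.6597 25.9400 5.9606
56.4795 37.5434 12.6310 0.0000
64.1690 47.6597 25.9400 0.0000 0.0000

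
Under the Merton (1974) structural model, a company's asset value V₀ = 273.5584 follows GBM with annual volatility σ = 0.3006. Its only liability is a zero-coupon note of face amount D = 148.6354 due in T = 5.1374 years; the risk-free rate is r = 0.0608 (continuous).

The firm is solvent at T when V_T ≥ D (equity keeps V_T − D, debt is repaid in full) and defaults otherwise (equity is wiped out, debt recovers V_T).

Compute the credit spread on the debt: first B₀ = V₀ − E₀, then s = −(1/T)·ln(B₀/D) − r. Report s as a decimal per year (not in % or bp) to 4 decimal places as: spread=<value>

spread=0.0084

With assets at 273.5584 and a single debt payment of 148.6354 at 5.1374 years:
d₁ = [ln(V₀/D) + (r + σ²/2)T] / (σ√T)
   = [ln(273.5584/148.6354) + (0.0608 + 0.5·0.3006²)·5.1374] / (0.3006·√5.1374)
   = [0.610019 + 0.544463] / 0.681335 = 1.694440
d₂ = d₁ − σ√T = 1.694440 − 0.681335 = 1.013105
N(d₁) = 0.954909,  N(d₂) = 0.844495,  e^(−rT) = 0.731723
E₀ = V₀·N(d₁) − D·e^(−rT)·N(d₂)
   = 273.5584·0.954909 − 148.6354·0.731723·0.844495 = 169.376253
B₀ = V₀ − E₀ = 273.5584 − 169.376253 = 104.182147
spread = −(1/T)·ln(B₀/D) − r = −(1/5.1374)·ln(104.182147/148.6354) − 0.0608 = 0.00837031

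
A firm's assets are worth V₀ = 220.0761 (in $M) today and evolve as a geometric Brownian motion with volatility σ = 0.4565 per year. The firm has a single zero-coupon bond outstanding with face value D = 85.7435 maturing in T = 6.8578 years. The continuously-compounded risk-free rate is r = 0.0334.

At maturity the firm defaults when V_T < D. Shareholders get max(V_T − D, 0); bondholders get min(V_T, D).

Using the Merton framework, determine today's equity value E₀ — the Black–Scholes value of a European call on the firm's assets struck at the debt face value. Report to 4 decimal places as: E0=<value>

Apply the equity-as-call identities (strike 85.7435, horizon 6.8578 years):
d₁ = [ln(V₀/D) + (r + σ²/2)T] / (σ√T)
   = [ln(220.0761/85.7435) + (0.0334 + 0.5·0.4565²)·6.8578] / (0.4565·√6.8578)
   = [0.942613 + 0.943607] / 1.195455 = 1.577826
d₂ = d₁ − σ√T = 1.577826 − 1.195455 = 0.382371
N(d₁) = 0.942697,  N(d₂) = 0.648907,  e^(−rT) = 0.795288
E₀ = V₀·N(d₁) − D·e^(−rT)·N(d₂)
   = 220.0761·0.942697 − 85.7435·0.795288·0.648907 = 163.215636

E0=163.2156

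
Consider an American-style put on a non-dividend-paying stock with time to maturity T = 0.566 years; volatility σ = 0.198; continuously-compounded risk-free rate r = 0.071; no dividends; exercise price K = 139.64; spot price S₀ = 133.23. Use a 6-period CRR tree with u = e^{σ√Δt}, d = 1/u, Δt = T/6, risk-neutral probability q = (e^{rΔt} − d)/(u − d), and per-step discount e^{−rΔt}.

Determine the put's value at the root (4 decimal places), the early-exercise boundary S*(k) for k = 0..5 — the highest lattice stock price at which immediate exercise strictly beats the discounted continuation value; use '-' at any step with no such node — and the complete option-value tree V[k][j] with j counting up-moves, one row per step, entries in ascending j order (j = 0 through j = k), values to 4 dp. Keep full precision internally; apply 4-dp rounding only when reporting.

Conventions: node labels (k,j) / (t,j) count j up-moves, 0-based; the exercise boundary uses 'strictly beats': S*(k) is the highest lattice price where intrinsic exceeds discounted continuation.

price = 9.5554
boundary = - - 117.9724 125.3693 117.9724 125.3693
tree:
9.5554
14.6681 5.3193
21.6676 8.8886 2.3452
28.6281 14.2707 4.4149 0.6114
35.1779 21.6676 8.0915 1.3382 0.0000
41.3413 28.6281 14.2707 2.9288 0.0000 0.0000
47.1410 35.1779 21.6676 6.4100 0.0000 0.0000 0.0000

Δt=0.09433, u=1.06270, d=0.94100, q=0.54002, disc=e^(-rΔt)=0.99332
k=6 terminal: V=max(K-S,0) → 47.1410 35.1779 21.6676 6.4100 0.0000 0.0000 0.0000
k=5: j=0 S=98.2987 intr=41.3413 cont=40.4091 V=41.3413[EX]; j=1 S=111.0119 intr=28.6281 cont=27.6960 V=28.6281[EX]; j=2 S=125.3693 intr=14.2707 cont=13.3386 V=14.2707[EX]; j=3 S=141.5836 intr=0.0000 cont=2.9288 V=2.9288[hold]; j=4 S=159.8949 intr=0.0000 cont=0.0000 V=0.0000[hold]; j=5 S=180.5744 intr=0.0000 cont=0.0000 V=0.0000[hold]  S*(5)=125.3693
k=4: j=0 S=104.4621 intr=35.1779 cont=34.2458 V=35.1779[EX]; j=1 S=117.9724 intr=21.6676 cont=20.7355 V=21.6676[EX]; j=2 S=133.2300 intr=6.4100 cont=8.0915 V=8.0915[hold]; j=3 S=150.4609 intr=0.0000 cont=1.3382 V=1.3382[hold]; j=4 S=169.9203 intr=0.0000 cont=0.0000 V=0.0000[hold]  S*(4)=117.9724
k=3: j=0 S=111.0119 intr=28.6281 cont=27.6960 V=28.6281[EX]; j=1 S=125.3693 intr=14.2707 cont=14.2405 V=14.2707[EX]; j=2 S=141.5836 intr=0.0000 cont=4.4149 V=4.4149[hold]; j=3 S=159.8949 intr=0.0000 cont=0.6114 V=0.6114[hold]  S*(3)=125.3693
k=2: j=0 S=117.9724 intr=21.6676 cont=20.7355 V=21.6676[EX]; j=1 S=133.2300 intr=6.4100 cont=8.8886 V=8.8886[hold]; j=2 S=150.4609 intr=0.0000 cont=2.3452 V=2.3452[hold]  S*(2)=117.9724
k=1: j=0 S=125.3693 intr=14.2707 cont=14.6681 V=14.6681[hold]; j=1 S=141.5836 intr=0.0000 cont=5.3193 V=5.3193[hold]  S*(1)=-
k=0: j=0 S=133.2300 intr=6.4100 cont=9.5554 V=9.5554[hold]  S*(0)=-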